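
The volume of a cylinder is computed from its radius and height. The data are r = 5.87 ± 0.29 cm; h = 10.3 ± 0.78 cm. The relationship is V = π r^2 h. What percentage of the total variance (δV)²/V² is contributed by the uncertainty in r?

63.0%

(δV/V)² = (2·δr/r)² + (1·δh/h)²
  r term: (2×0.0494)² = 0.00976
  h term: (1×0.0757)² = 0.00573
Total = 0.0155. Share from r = 0.00976/0.0155 = 0.630.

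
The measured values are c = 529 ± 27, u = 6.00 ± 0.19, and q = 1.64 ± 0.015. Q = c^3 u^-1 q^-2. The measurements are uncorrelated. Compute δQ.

For a monomial Q ∝ c^3, u^-1, q^-2, fractional errors add in quadrature:
  (3·δc/c)² = (3×0.0510)² = 0.0234;  (-1·δu/u)² = (-1×0.0317)² = 0.00100;  (-2·δq/q)² = (-2×0.00915)² = 0.000335
δQ/Q = √(0.0248) = 0.157
Q = 9.17e+06, so δQ = 0.157 × 9.17e+06 = 1.44e+06.

1.44e+06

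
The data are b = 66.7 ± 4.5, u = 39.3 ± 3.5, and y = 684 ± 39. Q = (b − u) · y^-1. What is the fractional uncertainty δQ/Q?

Let w = b − u = 27.4. δw = √(δb² + δu²) = √(20.2 + 12.2) = 5.70, so δw/w = 0.208.
Q is then a monomial in w, y:
δQ/Q = √((δw/w)² + (-1·δy/y)²) = √(0.0433 + 0.00325) = 0.216

0.216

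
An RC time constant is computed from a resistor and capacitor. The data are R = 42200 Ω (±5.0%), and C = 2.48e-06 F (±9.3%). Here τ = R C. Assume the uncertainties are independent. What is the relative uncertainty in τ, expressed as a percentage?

Since τ is a product/quotient, work with relative uncertainties:
  (1·δR/R)² = (1×0.0500)² = 0.00250;  (1·δC/C)² = (1×0.0930)² = 0.00865
δτ/τ = √(0.0111) = 0.106

10.6%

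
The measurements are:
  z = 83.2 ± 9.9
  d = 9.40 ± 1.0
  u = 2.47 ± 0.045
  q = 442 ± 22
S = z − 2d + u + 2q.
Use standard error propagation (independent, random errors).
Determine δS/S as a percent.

S is a linear combination, so absolute uncertainties add in quadrature:
  (δz)² = 98.0;  (2·δd)² = 4.00;  (δu)² = 0.00202;  (2·δq)² = 1940
δS = √(2040) = 45.1
S = 951, so δS/S = 45.1/951 = 0.0475.

4.75%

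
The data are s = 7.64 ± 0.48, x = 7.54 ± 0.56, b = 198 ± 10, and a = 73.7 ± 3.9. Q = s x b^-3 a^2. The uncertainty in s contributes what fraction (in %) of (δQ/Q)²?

9.05%

(δQ/Q)² = (1·δs/s)² + (1·δx/x)² + (-3·δb/b)² + (2·δa/a)²
  s term: (1×0.0628)² = 0.00395
  x term: (1×0.0743)² = 0.00552
  b term: (-3×0.0505)² = 0.0230
  a term: (2×0.0529)² = 0.0112
Total = 0.0436. Share from s = 0.00395/0.0436 = 0.0905.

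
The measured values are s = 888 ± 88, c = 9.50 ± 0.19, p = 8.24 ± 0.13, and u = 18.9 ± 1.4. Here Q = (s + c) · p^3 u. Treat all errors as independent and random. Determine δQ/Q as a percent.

13.2%

Let w = s + c = 898. δw = √(δs² + δc²) = √(7740 + 0.0361) = 88.0, so δw/w = 0.0981.
Q is then a monomial in w, p, u:
δQ/Q = √((δw/w)² + (3·δp/p)² + (1·δu/u)²) = √(0.00961 + 0.00224 + 0.00549) = 0.132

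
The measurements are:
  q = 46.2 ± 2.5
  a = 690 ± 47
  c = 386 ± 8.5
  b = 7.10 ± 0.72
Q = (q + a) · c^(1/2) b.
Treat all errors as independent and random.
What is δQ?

Let u = q + a = 736. δu = √(δq² + δa²) = √(6.25 + 2210) = 47.1, so δu/u = 0.0639.
Q is then a monomial in u, c, b:
δQ/Q = √((δu/u)² + (½·δc/c)² + (1·δb/b)²) = √(0.00409 + 0.000121 + 0.0103) = 0.120
Q = 1.03e+05, so δQ = 0.120 × 1.03e+05 = 12400.

12400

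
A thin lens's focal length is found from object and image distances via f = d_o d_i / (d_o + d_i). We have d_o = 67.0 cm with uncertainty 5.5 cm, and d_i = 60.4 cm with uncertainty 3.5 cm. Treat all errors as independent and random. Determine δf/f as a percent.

4.94%

∂f/∂d_o = (d_i/(d_o+d_i))² = 0.225;  ∂f/∂d_i = (d_o/(d_o+d_i))² = 0.277
δf = √((∂f/∂d_o · δd_o)² + (∂f/∂d_i · δd_i)²) = √(1.53 + 0.937) = 1.57 cm
f = 31.8 cm, so δf/f = 1.57/31.8 = 0.0494.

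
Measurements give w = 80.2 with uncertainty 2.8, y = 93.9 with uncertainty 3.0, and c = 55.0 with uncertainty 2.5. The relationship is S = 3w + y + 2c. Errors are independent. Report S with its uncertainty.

444 ± 10.2

Absolute uncertainties add in quadrature for a linear combination:
  (3·δw)² = 70.6;  (δy)² = 9.00;  (2·δc)² = 25.0
δS = √(105) = 10.2
S = 444.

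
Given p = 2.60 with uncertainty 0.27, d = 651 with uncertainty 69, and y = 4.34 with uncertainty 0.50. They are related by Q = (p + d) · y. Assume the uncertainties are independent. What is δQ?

443

Let u = p + d = 654. δu = √(δp² + δd²) = √(0.0729 + 4760) = 69.0, so δu/u = 0.106.
Q is then a monomial in u, y:
δQ/Q = √((δu/u)² + (1·δy/y)²) = √(0.0111 + 0.0133) = 0.156
Q = 2840, so δQ = 0.156 × 2840 = 443.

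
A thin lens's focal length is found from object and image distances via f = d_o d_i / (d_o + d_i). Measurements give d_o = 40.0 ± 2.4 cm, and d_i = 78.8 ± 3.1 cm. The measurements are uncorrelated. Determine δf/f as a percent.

∂f/∂d_o = (d_i/(d_o+d_i))² = 0.440;  ∂f/∂d_i = (d_o/(d_o+d_i))² = 0.113
δf = √((∂f/∂d_o · δd_o)² + (∂f/∂d_i · δd_i)²) = √(1.11 + 0.124) = 1.11 cm
f = 26.5 cm, so δf/f = 1.11/26.5 = 0.0419.

4.19%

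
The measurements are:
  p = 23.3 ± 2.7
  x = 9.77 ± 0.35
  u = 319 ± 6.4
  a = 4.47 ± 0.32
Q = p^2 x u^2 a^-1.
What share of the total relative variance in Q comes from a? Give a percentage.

(δQ/Q)² = (2·δp/p)² + (1·δx/x)² + (2·δu/u)² + (-1·δa/a)²
  p term: (2×0.116)² = 0.0537
  x term: (1×0.0358)² = 0.00128
  u term: (2×0.0201)² = 0.00161
  a term: (-1×0.0716)² = 0.00512
Total = 0.0617. Share from a = 0.00512/0.0617 = 0.0830.

8.30%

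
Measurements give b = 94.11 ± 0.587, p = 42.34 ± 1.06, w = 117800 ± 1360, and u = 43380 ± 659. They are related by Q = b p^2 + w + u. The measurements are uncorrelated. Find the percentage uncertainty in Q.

2.62%

Let h = b·p^2 = 168700. δh/h = √((1·δb/b)² + (2·δp/p)²) = √(3.89e-05 + 0.00251) = 0.0505, so δh = 8510.
Q = h + w + u: δQ = √(δh² + δw² + δu²) = √(7.25e+07 + 1.85e+06 + 4.34e+05) = 8650
Q = 329900, so δQ/Q = 8650/329900 = 0.0262.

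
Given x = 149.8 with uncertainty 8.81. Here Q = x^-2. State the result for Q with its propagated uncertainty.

Each factor contributes (exponent × relative error)² to (δQ/Q)²:
  (-2·δx/x)² = (-2×0.0588)² = 0.0138
δQ/Q = √(0.0138) = 0.118
Q = 4.456e-05, so δQ = 0.118 × 4.456e-05 = 5.24e-06.

(4.456 ± 0.524) × 10^-5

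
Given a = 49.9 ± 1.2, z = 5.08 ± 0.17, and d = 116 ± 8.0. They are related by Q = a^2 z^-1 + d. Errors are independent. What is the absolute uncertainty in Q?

29.8

Let p = a^2·z^-1 = 490. δp/p = √((2·δa/a)² + (-1·δz/z)²) = √(0.00231 + 0.00112) = 0.0586, so δp = 28.7.
Q = p + d: δQ = √(δp² + δd²) = √(825 + 64.0) = 29.8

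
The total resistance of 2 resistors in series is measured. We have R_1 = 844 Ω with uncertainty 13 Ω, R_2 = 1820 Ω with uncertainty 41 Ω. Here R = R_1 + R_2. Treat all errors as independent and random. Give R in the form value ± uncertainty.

2660 ± 43.0 Ω

For a sum/difference, combine absolute errors in quadrature:
  (δR_1)² = 169;  (δR_2)² = 1680
δR = √(1850) = 43.0 Ω
R = 2660 Ω.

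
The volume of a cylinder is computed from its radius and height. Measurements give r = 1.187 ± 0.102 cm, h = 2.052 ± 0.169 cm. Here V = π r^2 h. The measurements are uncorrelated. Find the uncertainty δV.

Relative error in a monomial: (δV/V)² = Σ (nᵢ · δxᵢ/xᵢ)².
  (2·δr/r)² = (2×0.0859)² = 0.0295;  (1·δh/h)² = (1×0.0824)² = 0.00678
δV/V = √(0.0363) = 0.191
V = 9.083 cm^3, so δV = 0.191 × 9.083 = 1.73 cm^3.

1.73 cm^3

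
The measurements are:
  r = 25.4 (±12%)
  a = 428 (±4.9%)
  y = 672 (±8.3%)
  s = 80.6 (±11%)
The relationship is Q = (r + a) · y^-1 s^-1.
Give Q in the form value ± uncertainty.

Let u = r + a = 453. δu = √(δr² + δa²) = √(9.29 + 440) = 21.2, so δu/u = 0.0467.
Q is then a monomial in u, y, s:
δQ/Q = √((δu/u)² + (-1·δy/y)² + (-1·δs/s)²) = √(0.00218 + 0.00689 + 0.0121) = 0.146
Q = 0.00837, so δQ = 0.146 × 0.00837 = 0.00122.

0.00837 ± 0.00122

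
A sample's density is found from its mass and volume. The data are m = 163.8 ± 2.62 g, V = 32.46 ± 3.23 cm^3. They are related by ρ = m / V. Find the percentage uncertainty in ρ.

For a monomial ρ ∝ m, V^-1, fractional errors add in quadrature:
  (1·δm/m)² = (1×0.0160)² = 0.000256;  (-1·δV/V)² = (-1×0.0995)² = 0.00990
δρ/ρ = √(0.0102) = 0.101

10.1%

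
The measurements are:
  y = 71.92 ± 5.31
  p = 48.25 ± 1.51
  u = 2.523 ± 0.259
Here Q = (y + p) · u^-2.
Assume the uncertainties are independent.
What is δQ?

3.97

Let w = y + p = 120.2. δw = √(δy² + δp²) = √(28.2 + 2.28) = 5.52, so δw/w = 0.0459.
Q is then a monomial in w, u:
δQ/Q = √((δw/w)² + (-2·δu/u)²) = √(0.00211 + 0.0422) = 0.210
Q = 18.88, so δQ = 0.210 × 18.88 = 3.97.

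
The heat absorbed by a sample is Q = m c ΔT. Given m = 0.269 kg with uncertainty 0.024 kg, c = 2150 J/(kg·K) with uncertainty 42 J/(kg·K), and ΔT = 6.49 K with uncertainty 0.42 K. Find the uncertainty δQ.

420 J

For a monomial Q ∝ m, c, ΔT, fractional errors add in quadrature:
  (1·δm/m)² = (1×0.0892)² = 0.00796;  (1·δc/c)² = (1×0.0195)² = 0.000382;  (1·δΔT/ΔT)² = (1×0.0647)² = 0.00419
δQ/Q = √(0.0125) = 0.112
Q = 3750 J, so δQ = 0.112 × 3750 = 420 J.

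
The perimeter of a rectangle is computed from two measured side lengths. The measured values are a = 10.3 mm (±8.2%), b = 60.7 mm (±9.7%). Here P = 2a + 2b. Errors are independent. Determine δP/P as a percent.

8.38%

P is a linear combination, so absolute uncertainties add in quadrature:
  (2·δa)² = 2.85;  (2·δb)² = 139
δP = √(142) = 11.9 mm
P = 142 mm, so δP/P = 11.9/142 = 0.0838.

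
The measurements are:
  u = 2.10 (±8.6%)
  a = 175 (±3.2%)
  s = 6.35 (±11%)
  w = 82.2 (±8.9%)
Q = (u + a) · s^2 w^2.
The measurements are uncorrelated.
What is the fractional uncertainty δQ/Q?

0.285

Let h = u + a = 177. δh = √(δu² + δa²) = √(0.0326 + 31.4) = 5.60, so δh/h = 0.0316.
Q is then a monomial in h, s, w:
δQ/Q = √((δh/h)² + (2·δs/s)² + (2·δw/w)²) = √(0.00100 + 0.0484 + 0.0317) = 0.285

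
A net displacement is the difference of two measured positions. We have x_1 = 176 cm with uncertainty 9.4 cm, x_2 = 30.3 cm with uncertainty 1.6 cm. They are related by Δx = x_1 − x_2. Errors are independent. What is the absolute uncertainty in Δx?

9.54 cm

For a sum/difference, combine absolute errors in quadrature:
  (δx_1)² = 88.4;  (δx_2)² = 2.56
δΔx = √(90.9) = 9.54 cm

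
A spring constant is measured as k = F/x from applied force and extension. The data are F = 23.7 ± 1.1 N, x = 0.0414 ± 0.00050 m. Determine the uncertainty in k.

Each factor contributes (exponent × relative error)² to (δk/k)²:
  (1·δF/F)² = (1×0.0464)² = 0.00215;  (-1·δx/x)² = (-1×0.0121)² = 0.000146
δk/k = √(0.00230) = 0.0480
k = 572 N/m, so δk = 0.0480 × 572 = 27.5 N/m.

27.5 N/m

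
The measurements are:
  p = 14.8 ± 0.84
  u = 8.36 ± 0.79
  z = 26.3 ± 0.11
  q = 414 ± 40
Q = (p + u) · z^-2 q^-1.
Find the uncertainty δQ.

Let w = p + u = 23.2. δw = √(δp² + δu²) = √(0.706 + 0.624) = 1.15, so δw/w = 0.0498.
Q is then a monomial in w, z, q:
δQ/Q = √((δw/w)² + (-2·δz/z)² + (-1·δq/q)²) = √(0.00248 + 7e-05 + 0.00934) = 0.109
Q = 8.09e-05, so δQ = 0.109 × 8.09e-05 = 8.82e-06.

8.82e-06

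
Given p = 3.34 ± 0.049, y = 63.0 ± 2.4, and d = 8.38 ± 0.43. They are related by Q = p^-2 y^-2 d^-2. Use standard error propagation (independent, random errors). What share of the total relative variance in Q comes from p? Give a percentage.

5.01%

(δQ/Q)² = (-2·δp/p)² + (-2·δy/y)² + (-2·δd/d)²
  p term: (-2×0.0147)² = 0.000861
  y term: (-2×0.0381)² = 0.00580
  d term: (-2×0.0513)² = 0.0105
Total = 0.0172. Share from p = 0.000861/0.0172 = 0.0501.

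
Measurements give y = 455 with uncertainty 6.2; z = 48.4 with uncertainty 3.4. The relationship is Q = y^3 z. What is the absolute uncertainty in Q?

Q is a product of powers, so relative uncertainties combine in quadrature:
  (3·δy/y)² = (3×0.0136)² = 0.00167;  (1·δz/z)² = (1×0.0702)² = 0.00493
δQ/Q = √(0.00661) = 0.0813
Q = 4.56e+09, so δQ = 0.0813 × 4.56e+09 = 3.71e+08.

3.71e+08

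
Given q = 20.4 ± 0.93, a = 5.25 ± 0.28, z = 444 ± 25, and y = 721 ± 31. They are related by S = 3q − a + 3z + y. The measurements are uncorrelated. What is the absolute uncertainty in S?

S is a linear combination, so absolute uncertainties add in quadrature:
  (3·δq)² = 7.78;  (δa)² = 0.0784;  (3·δz)² = 5620;  (δy)² = 961
δS = √(6590) = 81.2

81.2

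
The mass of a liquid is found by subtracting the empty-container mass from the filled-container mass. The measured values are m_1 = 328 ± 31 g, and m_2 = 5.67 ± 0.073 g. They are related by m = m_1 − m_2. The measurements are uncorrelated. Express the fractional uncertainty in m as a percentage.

Absolute uncertainties add in quadrature for a linear combination:
  (δm_1)² = 961;  (δm_2)² = 0.00533
δm = √(961) = 31.0 g
m = 322 g, so δm/m = 31.0/322 = 0.0962.

9.62%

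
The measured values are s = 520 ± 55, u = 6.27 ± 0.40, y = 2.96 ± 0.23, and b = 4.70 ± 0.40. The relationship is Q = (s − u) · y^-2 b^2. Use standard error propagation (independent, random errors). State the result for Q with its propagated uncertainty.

1300 ± 329

Let w = s − u = 514. δw = √(δs² + δu²) = √(3020 + 0.160) = 55.0, so δw/w = 0.107.
Q is then a monomial in w, y, b:
δQ/Q = √((δw/w)² + (-2·δy/y)² + (2·δb/b)²) = √(0.0115 + 0.0242 + 0.0290) = 0.254
Q = 1300, so δQ = 0.254 × 1300 = 329.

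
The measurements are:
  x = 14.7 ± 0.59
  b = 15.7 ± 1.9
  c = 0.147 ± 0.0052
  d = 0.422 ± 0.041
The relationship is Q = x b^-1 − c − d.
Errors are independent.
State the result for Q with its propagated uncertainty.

Let p = x·b^-1 = 0.936. δp/p = √((1·δx/x)² + (-1·δb/b)²) = √(0.00161 + 0.0146) = 0.128, so δp = 0.119.
Q = p − c − d: δQ = √(δp² + δc² + δd²) = √(0.0143 + 2.7e-05 + 0.00168) = 0.126
Q = 0.367.

0.367 ± 0.126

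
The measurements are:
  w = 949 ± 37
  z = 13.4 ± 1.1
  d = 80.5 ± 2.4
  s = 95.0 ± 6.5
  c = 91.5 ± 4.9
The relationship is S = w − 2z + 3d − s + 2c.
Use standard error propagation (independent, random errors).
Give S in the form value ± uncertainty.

Sums and differences: (δS)² = Σ (cᵢ δxᵢ)².
  (δw)² = 1370;  (2·δz)² = 4.84;  (3·δd)² = 51.8;  (δs)² = 42.2;  (2·δc)² = 96.0
δS = √(1560) = 39.5
S = 1250.

1250 ± 39.5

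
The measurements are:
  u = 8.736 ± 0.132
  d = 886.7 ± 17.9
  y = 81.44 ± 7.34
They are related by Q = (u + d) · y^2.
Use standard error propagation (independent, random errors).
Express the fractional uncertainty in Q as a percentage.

Let w = u + d = 895.4. δw = √(δu² + δd²) = √(0.0174 + 320) = 17.9, so δw/w = 0.0200.
Q is then a monomial in w, y:
δQ/Q = √((δw/w)² + (2·δy/y)²) = √(0.000400 + 0.0325) = 0.181

18.1%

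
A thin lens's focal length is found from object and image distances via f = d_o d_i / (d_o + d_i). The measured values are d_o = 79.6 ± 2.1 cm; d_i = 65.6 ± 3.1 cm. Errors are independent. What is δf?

∂f/∂d_o = (d_i/(d_o+d_i))² = 0.204;  ∂f/∂d_i = (d_o/(d_o+d_i))² = 0.301
δf = √((∂f/∂d_o · δd_o)² + (∂f/∂d_i · δd_i)²) = √(0.184 + 0.868) = 1.03 cm

1.03 cm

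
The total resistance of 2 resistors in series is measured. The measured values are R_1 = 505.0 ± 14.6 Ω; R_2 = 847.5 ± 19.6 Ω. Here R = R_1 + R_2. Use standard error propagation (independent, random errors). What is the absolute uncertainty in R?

24.4 Ω

R is a linear combination, so absolute uncertainties add in quadrature:
  (δR_1)² = 213;  (δR_2)² = 384
δR = √(597) = 24.4 Ω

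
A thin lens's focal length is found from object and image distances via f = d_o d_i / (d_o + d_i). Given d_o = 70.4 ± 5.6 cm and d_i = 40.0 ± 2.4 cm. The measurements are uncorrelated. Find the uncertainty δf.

1.22 cm

∂f/∂d_o = (d_i/(d_o+d_i))² = 0.131;  ∂f/∂d_i = (d_o/(d_o+d_i))² = 0.407
δf = √((∂f/∂d_o · δd_o)² + (∂f/∂d_i · δd_i)²) = √(0.540 + 0.952) = 1.22 cm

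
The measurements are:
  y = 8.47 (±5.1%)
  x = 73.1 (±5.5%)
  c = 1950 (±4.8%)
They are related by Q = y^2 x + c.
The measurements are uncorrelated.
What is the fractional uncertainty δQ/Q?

0.0855

Let p = y^2·x = 5240. δp/p = √((2·δy/y)² + (1·δx/x)²) = √(0.0104 + 0.00302) = 0.116, so δp = 608.
Q = p + c: δQ = √(δp² + δc²) = √(3.69e+05 + 8760) = 615
Q = 7190, so δQ/Q = 615/7190 = 0.0855.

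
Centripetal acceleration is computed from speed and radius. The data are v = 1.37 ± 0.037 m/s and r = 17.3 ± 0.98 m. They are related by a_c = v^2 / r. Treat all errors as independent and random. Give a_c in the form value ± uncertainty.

0.108 ± 0.00849 m/s^2

Since a_c is a product/quotient, work with relative uncertainties:
  (2·δv/v)² = (2×0.0270)² = 0.00292;  (-1·δr/r)² = (-1×0.0566)² = 0.00321
δa_c/a_c = √(0.00613) = 0.0783
a_c = 0.108 m/s^2, so δa_c = 0.0783 × 0.108 = 0.00849 m/s^2.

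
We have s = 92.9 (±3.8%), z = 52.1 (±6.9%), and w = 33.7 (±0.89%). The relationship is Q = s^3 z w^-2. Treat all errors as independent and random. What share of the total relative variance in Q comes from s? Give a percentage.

71.9%

(δQ/Q)² = (3·δs/s)² + (1·δz/z)² + (-2·δw/w)²
  s term: (3×0.0380)² = 0.0130
  z term: (1×0.0690)² = 0.00476
  w term: (-2×0.00890)² = 0.000317
Total = 0.0181. Share from s = 0.0130/0.0181 = 0.719.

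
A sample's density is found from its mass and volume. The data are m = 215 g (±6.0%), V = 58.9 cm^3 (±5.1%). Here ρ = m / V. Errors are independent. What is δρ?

0.287 g/cm^3

For a monomial ρ ∝ m, V^-1, fractional errors add in quadrature:
  (1·δm/m)² = (1×0.0600)² = 0.00360;  (-1·δV/V)² = (-1×0.0510)² = 0.00260
δρ/ρ = √(0.00620) = 0.0787
ρ = 3.65 g/cm^3, so δρ = 0.0787 × 3.65 = 0.287 g/cm^3.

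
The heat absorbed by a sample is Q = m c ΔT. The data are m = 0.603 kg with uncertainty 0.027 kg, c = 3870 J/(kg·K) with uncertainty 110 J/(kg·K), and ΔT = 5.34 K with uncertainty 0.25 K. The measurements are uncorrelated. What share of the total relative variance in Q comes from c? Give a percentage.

16.1%

(δQ/Q)² = (1·δm/m)² + (1·δc/c)² + (1·δΔT/ΔT)²
  m term: (1×0.0448)² = 0.00200
  c term: (1×0.0284)² = 0.000808
  ΔT term: (1×0.0468)² = 0.00219
Total = 0.00500. Share from c = 0.000808/0.00500 = 0.161.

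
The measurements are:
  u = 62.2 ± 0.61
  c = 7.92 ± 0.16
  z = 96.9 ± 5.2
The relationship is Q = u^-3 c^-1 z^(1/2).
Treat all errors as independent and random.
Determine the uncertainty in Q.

For a monomial Q ∝ u^-3, c^-1, z^(1/2), fractional errors add in quadrature:
  (-3·δu/u)² = (-3×0.00981)² = 0.000866;  (-1·δc/c)² = (-1×0.0202)² = 0.000408;  (½·δz/z)² = (0.5×0.0537)² = 0.000720
δQ/Q = √(0.00199) = 0.0447
Q = 5.16e-06, so δQ = 0.0447 × 5.16e-06 = 2.31e-07.

2.31e-07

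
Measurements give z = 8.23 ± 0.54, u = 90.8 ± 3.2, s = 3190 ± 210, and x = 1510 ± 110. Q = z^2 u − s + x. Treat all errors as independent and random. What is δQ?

Let p = z^2·u = 6150. δp/p = √((2·δz/z)² + (1·δu/u)²) = √(0.0172 + 0.00124) = 0.136, so δp = 836.
Q = p − s + x: δQ = √(δp² + δs² + δx²) = √(6.98e+05 + 44100 + 12100) = 869

869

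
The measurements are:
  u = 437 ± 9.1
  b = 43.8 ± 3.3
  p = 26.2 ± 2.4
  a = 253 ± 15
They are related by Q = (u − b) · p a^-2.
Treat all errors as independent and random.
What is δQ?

0.0244

Let w = u − b = 393. δw = √(δu² + δb²) = √(82.8 + 10.9) = 9.68, so δw/w = 0.0246.
Q is then a monomial in w, p, a:
δQ/Q = √((δw/w)² + (1·δp/p)² + (-2·δa/a)²) = √(0.000606 + 0.00839 + 0.0141) = 0.152
Q = 0.161, so δQ = 0.152 × 0.161 = 0.0244.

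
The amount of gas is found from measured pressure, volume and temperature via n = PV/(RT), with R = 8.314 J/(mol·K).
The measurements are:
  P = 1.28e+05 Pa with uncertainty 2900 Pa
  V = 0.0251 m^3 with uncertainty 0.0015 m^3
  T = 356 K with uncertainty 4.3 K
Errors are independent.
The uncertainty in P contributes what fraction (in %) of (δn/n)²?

12.1%

(δn/n)² = (1·δP/P)² + (1·δV/V)² + (-1·δT/T)²
  P term: (1×0.0227)² = 0.000513
  V term: (1×0.0598)² = 0.00357
  T term: (-1×0.0121)² = 0.000146
Total = 0.00423. Share from P = 0.000513/0.00423 = 0.121.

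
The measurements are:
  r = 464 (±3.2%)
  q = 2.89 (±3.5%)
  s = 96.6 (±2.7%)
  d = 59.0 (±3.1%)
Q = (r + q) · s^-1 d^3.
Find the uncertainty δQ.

Let u = r + q = 467. δu = √(δr² + δq²) = √(220 + 0.0102) = 14.8, so δu/u = 0.0318.
Q is then a monomial in u, s, d:
δQ/Q = √((δu/u)² + (-1·δs/s)² + (3·δd/d)²) = √(0.00101 + 0.000729 + 0.00865) = 0.102
Q = 9.93e+05, so δQ = 0.102 × 9.93e+05 = 1.01e+05.

1.01e+05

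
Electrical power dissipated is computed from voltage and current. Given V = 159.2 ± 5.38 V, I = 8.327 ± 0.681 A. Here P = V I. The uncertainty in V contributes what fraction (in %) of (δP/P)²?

14.6%

(δP/P)² = (1·δV/V)² + (1·δI/I)²
  V term: (1×0.0338)² = 0.00114
  I term: (1×0.0818)² = 0.00669
Total = 0.00783. Share from V = 0.00114/0.00783 = 0.146.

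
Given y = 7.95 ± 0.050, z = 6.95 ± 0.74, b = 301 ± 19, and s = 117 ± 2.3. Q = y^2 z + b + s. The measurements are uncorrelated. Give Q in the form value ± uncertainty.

Let p = y^2·z = 439. δp/p = √((2·δy/y)² + (1·δz/z)²) = √(0.000158 + 0.0113) = 0.107, so δp = 47.1.
Q = p + b + s: δQ = √(δp² + δb² + δs²) = √(2220 + 361 + 5.29) = 50.8
Q = 857.

857 ± 50.8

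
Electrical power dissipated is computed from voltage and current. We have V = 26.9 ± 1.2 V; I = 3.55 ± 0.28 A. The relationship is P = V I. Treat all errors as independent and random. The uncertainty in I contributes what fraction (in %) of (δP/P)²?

75.8%

(δP/P)² = (1·δV/V)² + (1·δI/I)²
  V term: (1×0.0446)² = 0.00199
  I term: (1×0.0789)² = 0.00622
Total = 0.00821. Share from I = 0.00622/0.00821 = 0.758.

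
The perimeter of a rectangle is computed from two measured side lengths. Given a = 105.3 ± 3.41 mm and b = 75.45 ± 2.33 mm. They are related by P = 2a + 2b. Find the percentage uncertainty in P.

2.28%

For a sum/difference, combine absolute errors in quadrature:
  (2·δa)² = 46.5;  (2·δb)² = 21.7
δP = √(68.2) = 8.26 mm
P = 361.5 mm, so δP/P = 8.26/361.5 = 0.0228.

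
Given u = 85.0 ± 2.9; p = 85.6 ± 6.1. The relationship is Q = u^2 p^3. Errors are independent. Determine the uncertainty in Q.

1.02e+09

Products/powers → add relative errors in quadrature, weighted by exponent:
  (2·δu/u)² = (2×0.0341)² = 0.00466;  (3·δp/p)² = (3×0.0713)² = 0.0457
δQ/Q = √(0.0504) = 0.224
Q = 4.53e+09, so δQ = 0.224 × 4.53e+09 = 1.02e+09.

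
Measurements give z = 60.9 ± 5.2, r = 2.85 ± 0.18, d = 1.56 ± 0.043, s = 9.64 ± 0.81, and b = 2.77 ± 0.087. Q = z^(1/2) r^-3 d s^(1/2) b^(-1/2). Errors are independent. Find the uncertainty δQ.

Products/powers → add relative errors in quadrature, weighted by exponent:
  (½·δz/z)² = (0.5×0.0854)² = 0.00182;  (-3·δr/r)² = (-3×0.0632)² = 0.0359;  (1·δd/d)² = (1×0.0276)² = 0.000760;  (½·δs/s)² = (0.5×0.0840)² = 0.00177;  (−½·δb/b)² = (-0.5×0.0314)² = 0.000247
δQ/Q = √(0.0405) = 0.201
Q = 0.981, so δQ = 0.201 × 0.981 = 0.197.

0.197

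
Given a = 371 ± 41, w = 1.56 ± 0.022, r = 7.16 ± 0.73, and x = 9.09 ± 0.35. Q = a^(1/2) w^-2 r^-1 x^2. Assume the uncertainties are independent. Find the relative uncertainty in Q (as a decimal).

Relative error in a monomial: (δQ/Q)² = Σ (nᵢ · δxᵢ/xᵢ)².
  (½·δa/a)² = (0.5×0.111)² = 0.00305;  (-2·δw/w)² = (-2×0.0141)² = 0.000796;  (-1·δr/r)² = (-1×0.102)² = 0.0104;  (2·δx/x)² = (2×0.0385)² = 0.00593
δQ/Q = √(0.0202) = 0.142

0.142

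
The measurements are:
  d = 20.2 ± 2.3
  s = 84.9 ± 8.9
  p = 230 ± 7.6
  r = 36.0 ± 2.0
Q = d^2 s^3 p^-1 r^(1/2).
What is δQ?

2.54e+06

Q is a product of powers, so relative uncertainties combine in quadrature:
  (2·δd/d)² = (2×0.114)² = 0.0519;  (3·δs/s)² = (3×0.105)² = 0.0989;  (-1·δp/p)² = (-1×0.0330)² = 0.00109;  (½·δr/r)² = (0.5×0.0556)² = 0.000772
δQ/Q = √(0.153) = 0.391
Q = 6.51e+06, so δQ = 0.391 × 6.51e+06 = 2.54e+06.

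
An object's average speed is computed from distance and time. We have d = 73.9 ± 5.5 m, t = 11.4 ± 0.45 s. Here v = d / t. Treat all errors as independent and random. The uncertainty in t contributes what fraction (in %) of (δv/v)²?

22.0%

(δv/v)² = (1·δd/d)² + (-1·δt/t)²
  d term: (1×0.0744)² = 0.00554
  t term: (-1×0.0395)² = 0.00156
Total = 0.00710. Share from t = 0.00156/0.00710 = 0.220.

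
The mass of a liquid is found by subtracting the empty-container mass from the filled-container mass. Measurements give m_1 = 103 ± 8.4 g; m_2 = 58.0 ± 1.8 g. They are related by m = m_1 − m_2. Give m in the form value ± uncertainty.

Sums and differences: (δm)² = Σ (cᵢ δxᵢ)².
  (δm_1)² = 70.6;  (δm_2)² = 3.24
δm = √(73.8) = 8.59 g
m = 45.0 g.

45.0 ± 8.59 g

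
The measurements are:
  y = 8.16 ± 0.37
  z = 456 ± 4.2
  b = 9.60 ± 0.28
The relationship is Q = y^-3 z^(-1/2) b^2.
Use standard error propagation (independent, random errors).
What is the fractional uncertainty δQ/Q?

Since Q is a product/quotient, work with relative uncertainties:
  (-3·δy/y)² = (-3×0.0453)² = 0.0185;  (−½·δz/z)² = (-0.5×0.00921)² = 2.12e-05;  (2·δb/b)² = (2×0.0292)² = 0.00340
δQ/Q = √(0.0219) = 0.148

0.148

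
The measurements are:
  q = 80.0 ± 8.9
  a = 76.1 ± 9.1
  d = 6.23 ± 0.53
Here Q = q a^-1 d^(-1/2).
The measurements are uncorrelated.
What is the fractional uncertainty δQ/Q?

0.169

Products/powers → add relative errors in quadrature, weighted by exponent:
  (1·δq/q)² = (1×0.111)² = 0.0124;  (-1·δa/a)² = (-1×0.120)² = 0.0143;  (−½·δd/d)² = (-0.5×0.0851)² = 0.00181
δQ/Q = √(0.0285) = 0.169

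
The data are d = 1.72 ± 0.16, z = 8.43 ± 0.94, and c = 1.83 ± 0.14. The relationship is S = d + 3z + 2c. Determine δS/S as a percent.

Absolute uncertainties add in quadrature for a linear combination:
  (δd)² = 0.0256;  (3·δz)² = 7.95;  (2·δc)² = 0.0784
δS = √(8.06) = 2.84
S = 30.7, so δS/S = 2.84/30.7 = 0.0925.

9.25%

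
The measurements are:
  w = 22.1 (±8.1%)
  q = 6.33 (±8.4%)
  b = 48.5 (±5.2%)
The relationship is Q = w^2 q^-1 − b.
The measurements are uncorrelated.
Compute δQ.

Let p = w^2·q^-1 = 77.2. δp/p = √((2·δw/w)² + (-1·δq/q)²) = √(0.0262 + 0.00706) = 0.182, so δp = 14.1.
Q = p − b: δQ = √(δp² + δb²) = √(198 + 6.36) = 14.3

14.3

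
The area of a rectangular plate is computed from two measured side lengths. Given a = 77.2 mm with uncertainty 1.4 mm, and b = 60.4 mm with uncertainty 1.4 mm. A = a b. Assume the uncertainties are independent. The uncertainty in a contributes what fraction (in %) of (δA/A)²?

(δA/A)² = (1·δa/a)² + (1·δb/b)²
  a term: (1×0.0181)² = 0.000329
  b term: (1×0.0232)² = 0.000537
Total = 0.000866. Share from a = 0.000329/0.000866 = 0.380.

38.0%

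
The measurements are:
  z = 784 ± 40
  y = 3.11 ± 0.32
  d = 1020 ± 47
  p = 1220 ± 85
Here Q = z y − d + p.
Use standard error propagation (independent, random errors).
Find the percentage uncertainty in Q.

11.2%

Let w = z·y = 2440. δw/w = √((1·δz/z)² + (1·δy/y)²) = √(0.00260 + 0.0106) = 0.115, so δw = 280.
Q = w − d + p: δQ = √(δw² + δd² + δp²) = √(78400 + 2210 + 7220) = 296
Q = 2640, so δQ/Q = 296/2640 = 0.112.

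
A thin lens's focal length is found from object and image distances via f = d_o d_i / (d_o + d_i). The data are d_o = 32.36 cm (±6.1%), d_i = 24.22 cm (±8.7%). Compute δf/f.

∂f/∂d_o = (d_i/(d_o+d_i))² = 0.183;  ∂f/∂d_i = (d_o/(d_o+d_i))² = 0.327
δf = √((∂f/∂d_o · δd_o)² + (∂f/∂d_i · δd_i)²) = √(0.131 + 0.475) = 0.778 cm
f = 13.85 cm, so δf/f = 0.778/13.85 = 0.0562.

0.0562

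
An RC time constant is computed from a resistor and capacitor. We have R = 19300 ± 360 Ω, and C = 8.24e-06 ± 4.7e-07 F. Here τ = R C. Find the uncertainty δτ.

0.00954 s

Products/powers → add relative errors in quadrature, weighted by exponent:
  (1·δR/R)² = (1×0.0187)² = 0.000348;  (1·δC/C)² = (1×0.0570)² = 0.00325
δτ/τ = √(0.00360) = 0.0600
τ = 0.159 s, so δτ = 0.0600 × 0.159 = 0.00954 s.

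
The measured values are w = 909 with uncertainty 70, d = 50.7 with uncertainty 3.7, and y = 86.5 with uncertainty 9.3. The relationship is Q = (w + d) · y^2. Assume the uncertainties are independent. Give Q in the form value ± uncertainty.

Let u = w + d = 960. δu = √(δw² + δd²) = √(4900 + 13.7) = 70.1, so δu/u = 0.0730.
Q is then a monomial in u, y:
δQ/Q = √((δu/u)² + (2·δy/y)²) = √(0.00534 + 0.0462) = 0.227
Q = 7.18e+06, so δQ = 0.227 × 7.18e+06 = 1.63e+06.

(7.18 ± 1.63) × 10^6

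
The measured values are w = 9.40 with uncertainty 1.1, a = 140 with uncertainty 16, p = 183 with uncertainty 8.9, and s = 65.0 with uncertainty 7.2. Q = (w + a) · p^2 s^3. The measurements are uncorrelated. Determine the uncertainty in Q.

Let u = w + a = 149. δu = √(δw² + δa²) = √(1.21 + 256) = 16.0, so δu/u = 0.107.
Q is then a monomial in u, p, s:
δQ/Q = √((δu/u)² + (2·δp/p)² + (3·δs/s)²) = √(0.0115 + 0.00946 + 0.110) = 0.363
Q = 1.37e+12, so δQ = 0.363 × 1.37e+12 = 4.98e+11.

4.98e+11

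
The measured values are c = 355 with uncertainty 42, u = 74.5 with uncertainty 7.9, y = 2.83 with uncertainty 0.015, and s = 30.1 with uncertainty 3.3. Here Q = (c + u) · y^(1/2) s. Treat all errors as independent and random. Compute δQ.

3220

Let w = c + u = 430. δw = √(δc² + δu²) = √(1760 + 62.4) = 42.7, so δw/w = 0.0995.
Q is then a monomial in w, y, s:
δQ/Q = √((δw/w)² + (½·δy/y)² + (1·δs/s)²) = √(0.00990 + 7.02e-06 + 0.0120) = 0.148
Q = 21700, so δQ = 0.148 × 21700 = 3220.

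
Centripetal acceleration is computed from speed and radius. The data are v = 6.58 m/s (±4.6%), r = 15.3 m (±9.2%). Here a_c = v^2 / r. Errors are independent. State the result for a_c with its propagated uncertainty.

Each factor contributes (exponent × relative error)² to (δa_c/a_c)²:
  (2·δv/v)² = (2×0.0460)² = 0.00846;  (-1·δr/r)² = (-1×0.0920)² = 0.00846
δa_c/a_c = √(0.0169) = 0.130
a_c = 2.83 m/s^2, so δa_c = 0.130 × 2.83 = 0.368 m/s^2.

2.83 ± 0.368 m/s^2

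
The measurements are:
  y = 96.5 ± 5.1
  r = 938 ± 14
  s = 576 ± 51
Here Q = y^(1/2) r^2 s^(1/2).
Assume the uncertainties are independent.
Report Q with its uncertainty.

For a monomial Q ∝ y^(1/2), r^2, s^(1/2), fractional errors add in quadrature:
  (½·δy/y)² = (0.5×0.0528)² = 0.000698;  (2·δr/r)² = (2×0.0149)² = 0.000891;  (½·δs/s)² = (0.5×0.0885)² = 0.00196
δQ/Q = √(0.00355) = 0.0596
Q = 2.07e+08, so δQ = 0.0596 × 2.07e+08 = 1.24e+07.

(2.07 ± 0.124) × 10^8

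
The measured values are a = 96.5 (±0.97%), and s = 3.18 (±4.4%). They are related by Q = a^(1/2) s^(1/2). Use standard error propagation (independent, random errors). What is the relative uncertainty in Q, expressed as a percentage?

2.25%

Each factor contributes (exponent × relative error)² to (δQ/Q)²:
  (½·δa/a)² = (0.5×0.00970)² = 2.35e-05;  (½·δs/s)² = (0.5×0.0440)² = 0.000484
δQ/Q = √(0.000508) = 0.0225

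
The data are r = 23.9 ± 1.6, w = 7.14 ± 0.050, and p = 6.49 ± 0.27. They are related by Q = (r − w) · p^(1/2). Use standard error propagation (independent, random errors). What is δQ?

Let u = r − w = 16.8. δu = √(δr² + δw²) = √(2.56 + 0.00250) = 1.60, so δu/u = 0.0955.
Q is then a monomial in u, p:
δQ/Q = √((δu/u)² + (½·δp/p)²) = √(0.00912 + 0.000433) = 0.0978
Q = 42.7, so δQ = 0.0978 × 42.7 = 4.17.

4.17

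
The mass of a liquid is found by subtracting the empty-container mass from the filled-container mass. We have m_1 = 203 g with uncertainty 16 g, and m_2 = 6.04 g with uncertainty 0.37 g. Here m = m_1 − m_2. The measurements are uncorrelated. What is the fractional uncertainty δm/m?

0.0813

Each term contributes (cᵢ δxᵢ)² to (δm)²:
  (δm_1)² = 256;  (δm_2)² = 0.137
δm = √(256) = 16.0 g
m = 197 g, so δm/m = 16.0/197 = 0.0813.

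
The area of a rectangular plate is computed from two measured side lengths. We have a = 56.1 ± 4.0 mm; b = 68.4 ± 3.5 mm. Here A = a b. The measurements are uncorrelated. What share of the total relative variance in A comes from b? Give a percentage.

34.0%

(δA/A)² = (1·δa/a)² + (1·δb/b)²
  a term: (1×0.0713)² = 0.00508
  b term: (1×0.0512)² = 0.00262
Total = 0.00770. Share from b = 0.00262/0.00770 = 0.340.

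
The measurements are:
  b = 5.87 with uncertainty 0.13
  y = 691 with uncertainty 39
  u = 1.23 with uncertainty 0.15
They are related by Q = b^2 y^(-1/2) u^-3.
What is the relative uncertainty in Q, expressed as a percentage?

37.0%

Products/powers → add relative errors in quadrature, weighted by exponent:
  (2·δb/b)² = (2×0.0221)² = 0.00196;  (−½·δy/y)² = (-0.5×0.0564)² = 0.000796;  (-3·δu/u)² = (-3×0.122)² = 0.134
δQ/Q = √(0.137) = 0.370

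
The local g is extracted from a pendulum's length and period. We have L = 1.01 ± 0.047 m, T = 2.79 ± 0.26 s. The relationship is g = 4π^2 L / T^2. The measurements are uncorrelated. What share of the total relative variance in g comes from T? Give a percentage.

94.1%

(δg/g)² = (1·δL/L)² + (-2·δT/T)²
  L term: (1×0.0465)² = 0.00217
  T term: (-2×0.0932)² = 0.0347
Total = 0.0369. Share from T = 0.0347/0.0369 = 0.941.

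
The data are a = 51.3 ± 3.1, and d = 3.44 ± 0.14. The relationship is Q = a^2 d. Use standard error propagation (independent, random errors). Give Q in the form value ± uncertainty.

9050 ± 1150

Each factor contributes (exponent × relative error)² to (δQ/Q)²:
  (2·δa/a)² = (2×0.0604)² = 0.0146;  (1·δd/d)² = (1×0.0407)² = 0.00166
δQ/Q = √(0.0163) = 0.128
Q = 9050, so δQ = 0.128 × 9050 = 1150.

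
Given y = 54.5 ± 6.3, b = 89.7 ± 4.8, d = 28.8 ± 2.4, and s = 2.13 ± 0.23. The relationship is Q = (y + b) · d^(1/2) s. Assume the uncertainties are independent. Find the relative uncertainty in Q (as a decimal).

0.128

Let u = y + b = 144. δu = √(δy² + δb²) = √(39.7 + 23.0) = 7.92, so δu/u = 0.0549.
Q is then a monomial in u, d, s:
δQ/Q = √((δu/u)² + (½·δd/d)² + (1·δs/s)²) = √(0.00302 + 0.00174 + 0.0117) = 0.128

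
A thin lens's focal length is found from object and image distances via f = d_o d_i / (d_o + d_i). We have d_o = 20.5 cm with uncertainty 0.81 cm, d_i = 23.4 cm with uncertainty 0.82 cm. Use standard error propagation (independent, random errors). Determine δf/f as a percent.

∂f/∂d_o = (d_i/(d_o+d_i))² = 0.284;  ∂f/∂d_i = (d_o/(d_o+d_i))² = 0.218
δf = √((∂f/∂d_o · δd_o)² + (∂f/∂d_i · δd_i)²) = √(0.0530 + 0.0320) = 0.291 cm
f = 10.9 cm, so δf/f = 0.291/10.9 = 0.0267.

2.67%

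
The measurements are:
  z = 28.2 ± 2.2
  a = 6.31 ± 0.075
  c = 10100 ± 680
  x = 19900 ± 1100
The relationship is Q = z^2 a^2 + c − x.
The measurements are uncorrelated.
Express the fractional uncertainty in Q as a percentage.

Let p = z^2·a^2 = 31700. δp/p = √((2·δz/z)² + (2·δa/a)²) = √(0.0243 + 0.000565) = 0.158, so δp = 5000.
Q = p + c − x: δQ = √(δp² + δc² + δx²) = √(2.5e+07 + 4.62e+05 + 1.21e+06) = 5160
Q = 21900, so δQ/Q = 5160/21900 = 0.236.

23.6%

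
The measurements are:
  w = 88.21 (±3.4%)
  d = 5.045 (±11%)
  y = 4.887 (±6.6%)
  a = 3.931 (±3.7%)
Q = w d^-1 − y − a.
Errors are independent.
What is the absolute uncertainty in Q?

Let p = w·d^-1 = 17.48. δp/p = √((1·δw/w)² + (-1·δd/d)²) = √(0.00116 + 0.0121) = 0.115, so δp = 2.01.
Q = p − y − a: δQ = √(δp² + δy² + δa²) = √(4.05 + 0.104 + 0.0212) = 2.04

2.04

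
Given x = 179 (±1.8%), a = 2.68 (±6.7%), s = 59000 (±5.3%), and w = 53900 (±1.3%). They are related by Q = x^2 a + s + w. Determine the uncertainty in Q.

7270

Let p = x^2·a = 85900. δp/p = √((2·δx/x)² + (1·δa/a)²) = √(0.00130 + 0.00449) = 0.0761, so δp = 6530.
Q = p + s + w: δQ = √(δp² + δs² + δw²) = √(4.27e+07 + 9.78e+06 + 4.91e+05) = 7270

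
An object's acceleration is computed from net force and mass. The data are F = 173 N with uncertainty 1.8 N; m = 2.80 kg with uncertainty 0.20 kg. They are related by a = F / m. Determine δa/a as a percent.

Each factor contributes (exponent × relative error)² to (δa/a)²:
  (1·δF/F)² = (1×0.0104)² = 0.000108;  (-1·δm/m)² = (-1×0.0714)² = 0.00510
δa/a = √(0.00521) = 0.0722

7.22%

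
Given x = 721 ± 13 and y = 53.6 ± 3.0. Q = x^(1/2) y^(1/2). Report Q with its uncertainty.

197 ± 5.78

Since Q is a product/quotient, work with relative uncertainties:
  (½·δx/x)² = (0.5×0.0180)² = 8.13e-05;  (½·δy/y)² = (0.5×0.0560)² = 0.000783
δQ/Q = √(0.000864) = 0.0294
Q = 197, so δQ = 0.0294 × 197 = 5.78.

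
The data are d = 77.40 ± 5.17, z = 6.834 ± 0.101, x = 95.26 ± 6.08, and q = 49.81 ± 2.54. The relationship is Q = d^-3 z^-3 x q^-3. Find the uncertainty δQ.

Since Q is a product/quotient, work with relative uncertainties:
  (-3·δd/d)² = (-3×0.0668)² = 0.0402;  (-3·δz/z)² = (-3×0.0148)² = 0.00197;  (1·δx/x)² = (1×0.0638)² = 0.00407;  (-3·δq/q)² = (-3×0.0510)² = 0.0234
δQ/Q = √(0.0696) = 0.264
Q = 5.209e-12, so δQ = 0.264 × 5.209e-12 = 1.37e-12.

1.37e-12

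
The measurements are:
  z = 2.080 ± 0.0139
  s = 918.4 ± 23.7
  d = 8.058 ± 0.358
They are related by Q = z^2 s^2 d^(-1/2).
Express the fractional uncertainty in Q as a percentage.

Each factor contributes (exponent × relative error)² to (δQ/Q)²:
  (2·δz/z)² = (2×0.00668)² = 0.000179;  (2·δs/s)² = (2×0.0258)² = 0.00266;  (−½·δd/d)² = (-0.5×0.0444)² = 0.000493
δQ/Q = √(0.00334) = 0.0578

5.78%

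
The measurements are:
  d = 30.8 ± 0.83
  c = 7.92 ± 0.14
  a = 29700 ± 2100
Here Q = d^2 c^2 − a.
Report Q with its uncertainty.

Let p = d^2·c^2 = 59500. δp/p = √((2·δd/d)² + (2·δc/c)²) = √(0.00290 + 0.00125) = 0.0645, so δp = 3840.
Q = p − a: δQ = √(δp² + δa²) = √(1.47e+07 + 4.41e+06) = 4370
Q = 29800.

29800 ± 4370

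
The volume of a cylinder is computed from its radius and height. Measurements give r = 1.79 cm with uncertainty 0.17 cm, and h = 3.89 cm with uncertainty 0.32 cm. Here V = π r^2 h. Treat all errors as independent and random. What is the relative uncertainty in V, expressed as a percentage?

Relative error in a monomial: (δV/V)² = Σ (nᵢ · δxᵢ/xᵢ)².
  (2·δr/r)² = (2×0.0950)² = 0.0361;  (1·δh/h)² = (1×0.0823)² = 0.00677
δV/V = √(0.0428) = 0.207

20.7%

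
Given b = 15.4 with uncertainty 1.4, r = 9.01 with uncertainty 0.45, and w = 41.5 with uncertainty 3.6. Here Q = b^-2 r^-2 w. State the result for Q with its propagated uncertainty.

0.00216 ± 0.000485

For a monomial Q ∝ b^-2, r^-2, w, fractional errors add in quadrature:
  (-2·δb/b)² = (-2×0.0909)² = 0.0331;  (-2·δr/r)² = (-2×0.0499)² = 0.00998;  (1·δw/w)² = (1×0.0867)² = 0.00753
δQ/Q = √(0.0506) = 0.225
Q = 0.00216, so δQ = 0.225 × 0.00216 = 0.000485.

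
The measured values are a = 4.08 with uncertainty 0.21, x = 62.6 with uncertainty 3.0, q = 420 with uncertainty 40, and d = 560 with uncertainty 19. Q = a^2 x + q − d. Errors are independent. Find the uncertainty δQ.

126

Let p = a^2·x = 1040. δp/p = √((2·δa/a)² + (1·δx/x)²) = √(0.0106 + 0.00230) = 0.114, so δp = 118.
Q = p + q − d: δQ = √(δp² + δq² + δd²) = √(14000 + 1600 + 361) = 126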